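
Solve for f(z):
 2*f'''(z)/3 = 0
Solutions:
 f(z) = C1 + C2*z + C3*z^2


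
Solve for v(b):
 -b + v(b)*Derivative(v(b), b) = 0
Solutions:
 v(b) = -sqrt(C1 + b^2)
 v(b) = sqrt(C1 + b^2)


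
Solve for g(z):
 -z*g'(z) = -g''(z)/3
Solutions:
 g(z) = C1 + C2*erfi(sqrt(6)*z/2)


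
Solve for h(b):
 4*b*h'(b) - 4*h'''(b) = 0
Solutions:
 h(b) = C1 + Integral(C2*airyai(b) + C3*airybi(b), b)


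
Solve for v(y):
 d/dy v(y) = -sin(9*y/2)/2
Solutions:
 v(y) = C1 + cos(9*y/2)/9


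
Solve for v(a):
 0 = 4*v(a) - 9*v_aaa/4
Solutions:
 v(a) = C3*exp(2*6^(1/3)*a/3) + (C1*sin(2^(1/3)*3^(5/6)*a/3) + C2*cos(2^(1/3)*3^(5/6)*a/3))*exp(-6^(1/3)*a/3)


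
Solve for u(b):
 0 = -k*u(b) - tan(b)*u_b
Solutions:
 u(b) = C1*exp(-k*log(sin(b)))


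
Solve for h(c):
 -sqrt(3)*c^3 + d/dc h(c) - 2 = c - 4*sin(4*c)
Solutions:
 h(c) = C1 + sqrt(3)*c^4/4 + c^2/2 + 2*c + cos(4*c)


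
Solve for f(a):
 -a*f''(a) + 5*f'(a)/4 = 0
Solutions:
 f(a) = C1 + C2*a^(9/4)


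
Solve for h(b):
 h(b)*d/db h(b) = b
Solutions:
 h(b) = -sqrt(C1 + b^2)
 h(b) = sqrt(C1 + b^2)


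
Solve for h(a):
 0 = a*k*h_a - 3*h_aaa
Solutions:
 h(a) = C1 + Integral(C2*airyai(3^(2/3)*a*k^(1/3)/3) + C3*airybi(3^(2/3)*a*k^(1/3)/3), a)


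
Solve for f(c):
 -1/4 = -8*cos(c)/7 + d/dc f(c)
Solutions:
 f(c) = C1 - c/4 + 8*sin(c)/7


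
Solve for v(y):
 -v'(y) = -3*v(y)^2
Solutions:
 v(y) = -1/(C1 + 3*y)


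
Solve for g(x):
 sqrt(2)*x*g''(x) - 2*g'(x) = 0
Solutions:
 g(x) = C1 + C2*x^(1 + sqrt(2))


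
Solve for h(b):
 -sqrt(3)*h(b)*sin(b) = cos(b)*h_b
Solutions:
 h(b) = C1*cos(b)^(sqrt(3))


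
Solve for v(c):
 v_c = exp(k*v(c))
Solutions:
 v(c) = Piecewise((log(-1/(C1*k + c*k))/k, Ne(k, 0)), (nan, True))
 v(c) = Piecewise((C1 + c, Eq(k, 0)), (nan, True))


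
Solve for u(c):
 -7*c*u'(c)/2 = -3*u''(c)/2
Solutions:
 u(c) = C1 + C2*erfi(sqrt(42)*c/6)


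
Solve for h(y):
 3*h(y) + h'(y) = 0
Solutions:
 h(y) = C1*exp(-3*y)


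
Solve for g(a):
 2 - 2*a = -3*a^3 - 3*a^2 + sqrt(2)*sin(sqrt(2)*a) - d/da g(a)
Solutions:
 g(a) = C1 - 3*a^4/4 - a^3 + a^2 - 2*a - cos(sqrt(2)*a)


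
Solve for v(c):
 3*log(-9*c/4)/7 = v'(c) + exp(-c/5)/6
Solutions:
 v(c) = C1 + 3*c*log(-c)/7 + 3*c*(-2*log(2) - 1 + 2*log(3))/7 + 5*exp(-c/5)/6


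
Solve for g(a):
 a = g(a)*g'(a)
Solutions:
 g(a) = -sqrt(C1 + a^2)
 g(a) = sqrt(C1 + a^2)


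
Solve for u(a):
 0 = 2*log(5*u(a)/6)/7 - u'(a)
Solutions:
 -7*Integral(1/(log(_y) - log(6) + log(5)), (_y, u(a)))/2 = C1 - a


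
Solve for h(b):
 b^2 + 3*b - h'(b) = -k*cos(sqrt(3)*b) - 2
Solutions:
 h(b) = C1 + b^3/3 + 3*b^2/2 + 2*b + sqrt(3)*k*sin(sqrt(3)*b)/3


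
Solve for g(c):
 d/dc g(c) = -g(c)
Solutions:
 g(c) = C1*exp(-c)


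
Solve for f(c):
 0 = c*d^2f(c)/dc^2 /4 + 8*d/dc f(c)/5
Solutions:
 f(c) = C1 + C2/c^(27/5)


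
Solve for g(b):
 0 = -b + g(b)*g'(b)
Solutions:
 g(b) = -sqrt(C1 + b^2)
 g(b) = sqrt(C1 + b^2)


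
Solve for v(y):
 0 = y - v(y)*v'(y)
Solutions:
 v(y) = -sqrt(C1 + y^2)
 v(y) = sqrt(C1 + y^2)


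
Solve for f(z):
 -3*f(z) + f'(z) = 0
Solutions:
 f(z) = C1*exp(3*z)


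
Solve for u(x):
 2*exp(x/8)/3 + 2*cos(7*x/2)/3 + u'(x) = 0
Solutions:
 u(x) = C1 - 16*exp(x/8)/3 - 4*sin(7*x/2)/21


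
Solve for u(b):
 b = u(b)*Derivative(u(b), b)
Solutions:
 u(b) = -sqrt(C1 + b^2)
 u(b) = sqrt(C1 + b^2)


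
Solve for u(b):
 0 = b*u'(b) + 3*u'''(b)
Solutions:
 u(b) = C1 + Integral(C2*airyai(-3^(2/3)*b/3) + C3*airybi(-3^(2/3)*b/3), b)


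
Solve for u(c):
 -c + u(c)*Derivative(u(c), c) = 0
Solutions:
 u(c) = -sqrt(C1 + c^2)
 u(c) = sqrt(C1 + c^2)


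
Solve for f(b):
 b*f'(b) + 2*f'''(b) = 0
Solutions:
 f(b) = C1 + Integral(C2*airyai(-2^(2/3)*b/2) + C3*airybi(-2^(2/3)*b/2), b)


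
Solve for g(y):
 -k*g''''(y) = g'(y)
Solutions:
 g(y) = C1 + C2*exp(y*(-1/k)^(1/3)) + C3*exp(y*(-1/k)^(1/3)*(-1 + sqrt(3)*I)/2) + C4*exp(-y*(-1/k)^(1/3)*(1 + sqrt(3)*I)/2)


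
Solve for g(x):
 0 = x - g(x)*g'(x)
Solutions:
 g(x) = -sqrt(C1 + x^2)
 g(x) = sqrt(C1 + x^2)


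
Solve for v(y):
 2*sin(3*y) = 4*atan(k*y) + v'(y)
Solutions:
 v(y) = C1 - 4*Piecewise((y*atan(k*y) - log(k^2*y^2 + 1)/(2*k), Ne(k, 0)), (0, True)) - 2*cos(3*y)/3


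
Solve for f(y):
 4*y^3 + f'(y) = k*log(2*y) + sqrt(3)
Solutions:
 f(y) = C1 + k*y*log(y) - k*y + k*y*log(2) - y^4 + sqrt(3)*y


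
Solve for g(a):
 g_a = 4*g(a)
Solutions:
 g(a) = C1*exp(4*a)


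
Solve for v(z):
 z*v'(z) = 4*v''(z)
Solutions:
 v(z) = C1 + C2*erfi(sqrt(2)*z/4)


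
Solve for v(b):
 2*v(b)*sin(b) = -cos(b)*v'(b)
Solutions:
 v(b) = C1*cos(b)^2


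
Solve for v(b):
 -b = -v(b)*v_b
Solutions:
 v(b) = -sqrt(C1 + b^2)
 v(b) = sqrt(C1 + b^2)


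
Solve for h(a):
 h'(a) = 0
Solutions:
 h(a) = C1


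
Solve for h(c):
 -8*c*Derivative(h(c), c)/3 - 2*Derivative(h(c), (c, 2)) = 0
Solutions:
 h(c) = C1 + C2*erf(sqrt(6)*c/3)


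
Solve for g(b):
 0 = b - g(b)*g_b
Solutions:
 g(b) = -sqrt(C1 + b^2)
 g(b) = sqrt(C1 + b^2)


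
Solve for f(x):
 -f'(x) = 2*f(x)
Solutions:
 f(x) = C1*exp(-2*x)


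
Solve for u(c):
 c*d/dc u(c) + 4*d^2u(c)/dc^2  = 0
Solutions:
 u(c) = C1 + C2*erf(sqrt(2)*c/4)


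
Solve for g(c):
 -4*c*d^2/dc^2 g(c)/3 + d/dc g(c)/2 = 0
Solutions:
 g(c) = C1 + C2*c^(11/8)


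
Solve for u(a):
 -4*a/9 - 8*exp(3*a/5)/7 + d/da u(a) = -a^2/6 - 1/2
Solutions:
 u(a) = C1 - a^3/18 + 2*a^2/9 - a/2 + 40*exp(3*a/5)/21


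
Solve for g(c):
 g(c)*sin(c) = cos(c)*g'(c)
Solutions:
 g(c) = C1/cos(c)


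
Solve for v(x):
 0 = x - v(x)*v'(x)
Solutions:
 v(x) = -sqrt(C1 + x^2)
 v(x) = sqrt(C1 + x^2)


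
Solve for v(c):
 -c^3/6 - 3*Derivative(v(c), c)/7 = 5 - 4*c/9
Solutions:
 v(c) = C1 - 7*c^4/72 + 14*c^2/27 - 35*c/3


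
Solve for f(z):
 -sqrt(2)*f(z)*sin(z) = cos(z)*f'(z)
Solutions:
 f(z) = C1*cos(z)^(sqrt(2))


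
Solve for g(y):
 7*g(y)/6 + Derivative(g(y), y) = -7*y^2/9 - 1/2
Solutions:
 g(y) = C1*exp(-7*y/6) - 2*y^2/3 + 8*y/7 - 69/49


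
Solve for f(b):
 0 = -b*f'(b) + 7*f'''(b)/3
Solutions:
 f(b) = C1 + Integral(C2*airyai(3^(1/3)*7^(2/3)*b/7) + C3*airybi(3^(1/3)*7^(2/3)*b/7), b)


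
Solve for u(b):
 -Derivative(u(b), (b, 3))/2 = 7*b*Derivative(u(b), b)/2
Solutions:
 u(b) = C1 + Integral(C2*airyai(-7^(1/3)*b) + C3*airybi(-7^(1/3)*b), b)


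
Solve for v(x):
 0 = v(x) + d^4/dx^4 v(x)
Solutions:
 v(x) = (C1*sin(sqrt(2)*x/2) + C2*cos(sqrt(2)*x/2))*exp(-sqrt(2)*x/2) + (C3*sin(sqrt(2)*x/2) + C4*cos(sqrt(2)*x/2))*exp(sqrt(2)*x/2)


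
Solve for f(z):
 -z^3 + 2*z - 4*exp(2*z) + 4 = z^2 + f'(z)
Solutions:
 f(z) = C1 - z^4/4 - z^3/3 + z^2 + 4*z - 2*exp(2*z)


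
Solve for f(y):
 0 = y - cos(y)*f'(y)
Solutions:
 f(y) = C1 + Integral(y/cos(y), y)


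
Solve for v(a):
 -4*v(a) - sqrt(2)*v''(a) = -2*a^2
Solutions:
 v(a) = C1*sin(2^(3/4)*a) + C2*cos(2^(3/4)*a) + a^2/2 - sqrt(2)/4


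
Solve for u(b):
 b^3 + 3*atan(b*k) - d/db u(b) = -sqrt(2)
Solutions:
 u(b) = C1 + b^4/4 + sqrt(2)*b + 3*Piecewise((b*atan(b*k) - log(b^2*k^2 + 1)/(2*k), Ne(k, 0)), (0, True))


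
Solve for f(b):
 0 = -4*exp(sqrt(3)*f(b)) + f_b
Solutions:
 f(b) = sqrt(3)*(2*log(-1/(C1 + 4*b)) - log(3))/6


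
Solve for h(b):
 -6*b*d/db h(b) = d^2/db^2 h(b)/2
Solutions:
 h(b) = C1 + C2*erf(sqrt(6)*b)


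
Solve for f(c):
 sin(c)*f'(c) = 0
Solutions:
 f(c) = C1


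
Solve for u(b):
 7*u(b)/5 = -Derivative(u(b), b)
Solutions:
 u(b) = C1*exp(-7*b/5)


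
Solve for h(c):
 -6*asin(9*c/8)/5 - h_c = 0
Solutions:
 h(c) = C1 - 6*c*asin(9*c/8)/5 - 2*sqrt(64 - 81*c^2)/15


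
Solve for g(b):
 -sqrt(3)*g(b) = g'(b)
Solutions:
 g(b) = C1*exp(-sqrt(3)*b)


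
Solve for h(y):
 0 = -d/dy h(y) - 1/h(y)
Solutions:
 h(y) = -sqrt(C1 - 2*y)
 h(y) = sqrt(C1 - 2*y)


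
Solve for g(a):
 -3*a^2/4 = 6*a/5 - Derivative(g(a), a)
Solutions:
 g(a) = C1 + a^3/4 + 3*a^2/5


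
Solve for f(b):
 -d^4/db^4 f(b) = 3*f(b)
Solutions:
 f(b) = (C1*sin(sqrt(2)*3^(1/4)*b/2) + C2*cos(sqrt(2)*3^(1/4)*b/2))*exp(-sqrt(2)*3^(1/4)*b/2) + (C3*sin(sqrt(2)*3^(1/4)*b/2) + C4*cos(sqrt(2)*3^(1/4)*b/2))*exp(sqrt(2)*3^(1/4)*b/2)


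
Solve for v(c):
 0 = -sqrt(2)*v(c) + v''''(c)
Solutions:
 v(c) = C1*exp(-2^(1/8)*c) + C2*exp(2^(1/8)*c) + C3*sin(2^(1/8)*c) + C4*cos(2^(1/8)*c)


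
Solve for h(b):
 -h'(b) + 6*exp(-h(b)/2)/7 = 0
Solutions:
 h(b) = 2*log(C1 + 3*b/7)


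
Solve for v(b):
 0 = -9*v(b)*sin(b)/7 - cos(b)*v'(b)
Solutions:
 v(b) = C1*cos(b)^(9/7)


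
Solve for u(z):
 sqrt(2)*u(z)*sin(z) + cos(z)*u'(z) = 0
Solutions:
 u(z) = C1*cos(z)^(sqrt(2))


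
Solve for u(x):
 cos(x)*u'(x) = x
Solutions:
 u(x) = C1 + Integral(x/cos(x), x)


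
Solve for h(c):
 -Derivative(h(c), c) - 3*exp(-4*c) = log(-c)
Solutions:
 h(c) = C1 - c*log(-c) + c + 3*exp(-4*c)/4


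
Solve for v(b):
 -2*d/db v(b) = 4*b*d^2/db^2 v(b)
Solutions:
 v(b) = C1 + C2*sqrt(b)


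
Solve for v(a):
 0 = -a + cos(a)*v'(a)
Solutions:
 v(a) = C1 + Integral(a/cos(a), a)


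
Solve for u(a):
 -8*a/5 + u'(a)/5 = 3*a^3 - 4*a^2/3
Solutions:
 u(a) = C1 + 15*a^4/4 - 20*a^3/9 + 4*a^2


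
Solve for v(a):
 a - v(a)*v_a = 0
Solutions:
 v(a) = -sqrt(C1 + a^2)
 v(a) = sqrt(C1 + a^2)


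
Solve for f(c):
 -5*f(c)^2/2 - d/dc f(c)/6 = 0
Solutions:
 f(c) = 1/(C1 + 15*c)


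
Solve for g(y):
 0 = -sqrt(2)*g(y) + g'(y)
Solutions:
 g(y) = C1*exp(sqrt(2)*y)


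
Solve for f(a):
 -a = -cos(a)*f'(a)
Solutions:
 f(a) = C1 + Integral(a/cos(a), a)


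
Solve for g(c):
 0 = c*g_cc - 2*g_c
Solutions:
 g(c) = C1 + C2*c^3


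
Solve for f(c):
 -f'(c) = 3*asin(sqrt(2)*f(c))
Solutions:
 Integral(1/asin(sqrt(2)*_y), (_y, f(c))) = C1 - 3*c


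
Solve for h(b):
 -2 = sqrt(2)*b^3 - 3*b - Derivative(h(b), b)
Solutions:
 h(b) = C1 + sqrt(2)*b^4/4 - 3*b^2/2 + 2*b


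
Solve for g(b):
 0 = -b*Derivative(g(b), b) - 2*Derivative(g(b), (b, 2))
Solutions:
 g(b) = C1 + C2*erf(b/2)


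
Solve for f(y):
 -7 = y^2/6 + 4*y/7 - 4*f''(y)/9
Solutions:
 f(y) = C1 + C2*y + y^4/32 + 3*y^3/14 + 63*y^2/8


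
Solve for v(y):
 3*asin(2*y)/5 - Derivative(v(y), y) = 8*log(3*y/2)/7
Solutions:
 v(y) = C1 - 8*y*log(y)/7 + 3*y*asin(2*y)/5 - 8*y*log(3)/7 + 8*y*log(2)/7 + 8*y/7 + 3*sqrt(1 - 4*y^2)/10


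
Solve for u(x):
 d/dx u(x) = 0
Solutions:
 u(x) = C1


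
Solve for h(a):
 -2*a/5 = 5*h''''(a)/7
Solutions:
 h(a) = C1 + C2*a + C3*a^2 + C4*a^3 - 7*a^5/1500


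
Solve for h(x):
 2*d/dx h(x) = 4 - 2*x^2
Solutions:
 h(x) = C1 - x^3/3 + 2*x


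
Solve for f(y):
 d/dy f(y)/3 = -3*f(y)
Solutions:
 f(y) = C1*exp(-9*y)


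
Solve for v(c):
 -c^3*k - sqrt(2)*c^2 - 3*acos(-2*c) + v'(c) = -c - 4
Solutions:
 v(c) = C1 + c^4*k/4 + sqrt(2)*c^3/3 - c^2/2 + 3*c*acos(-2*c) - 4*c + 3*sqrt(1 - 4*c^2)/2


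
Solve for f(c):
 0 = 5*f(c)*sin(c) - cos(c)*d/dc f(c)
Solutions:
 f(c) = C1/cos(c)^5


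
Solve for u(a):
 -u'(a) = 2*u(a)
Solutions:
 u(a) = C1*exp(-2*a)


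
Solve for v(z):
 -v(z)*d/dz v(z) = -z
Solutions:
 v(z) = -sqrt(C1 + z^2)
 v(z) = sqrt(C1 + z^2)


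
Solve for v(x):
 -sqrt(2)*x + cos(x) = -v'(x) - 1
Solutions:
 v(x) = C1 + sqrt(2)*x^2/2 - x - sin(x)


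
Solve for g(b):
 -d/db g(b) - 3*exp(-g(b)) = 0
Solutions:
 g(b) = log(C1 - 3*b)


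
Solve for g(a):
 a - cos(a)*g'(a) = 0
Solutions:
 g(a) = C1 + Integral(a/cos(a), a)


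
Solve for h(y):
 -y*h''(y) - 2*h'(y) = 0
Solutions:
 h(y) = C1 + C2/y


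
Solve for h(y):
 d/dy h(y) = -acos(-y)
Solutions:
 h(y) = C1 - y*acos(-y) - sqrt(1 - y^2)


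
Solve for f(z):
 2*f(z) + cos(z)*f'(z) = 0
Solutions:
 f(z) = C1*(sin(z) - 1)/(sin(z) + 1)


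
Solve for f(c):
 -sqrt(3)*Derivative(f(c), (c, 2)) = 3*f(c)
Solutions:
 f(c) = C1*sin(3^(1/4)*c) + C2*cos(3^(1/4)*c)


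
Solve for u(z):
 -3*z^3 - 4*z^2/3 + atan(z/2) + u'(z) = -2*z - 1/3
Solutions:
 u(z) = C1 + 3*z^4/4 + 4*z^3/9 - z^2 - z*atan(z/2) - z/3 + log(z^2 + 4)


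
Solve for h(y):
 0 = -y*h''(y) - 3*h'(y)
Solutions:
 h(y) = C1 + C2/y^2


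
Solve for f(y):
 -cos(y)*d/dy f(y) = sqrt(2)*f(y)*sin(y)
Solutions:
 f(y) = C1*cos(y)^(sqrt(2))


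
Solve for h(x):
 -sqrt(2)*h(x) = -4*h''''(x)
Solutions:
 h(x) = C1*exp(-2^(5/8)*x/2) + C2*exp(2^(5/8)*x/2) + C3*sin(2^(5/8)*x/2) + C4*cos(2^(5/8)*x/2)


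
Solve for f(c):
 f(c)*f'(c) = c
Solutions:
 f(c) = -sqrt(C1 + c^2)
 f(c) = sqrt(C1 + c^2)


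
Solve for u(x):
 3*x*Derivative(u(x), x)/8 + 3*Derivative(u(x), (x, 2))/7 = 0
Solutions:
 u(x) = C1 + C2*erf(sqrt(7)*x/4)


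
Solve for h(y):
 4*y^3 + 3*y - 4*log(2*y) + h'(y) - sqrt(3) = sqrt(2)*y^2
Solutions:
 h(y) = C1 - y^4 + sqrt(2)*y^3/3 - 3*y^2/2 + 4*y*log(y) - 4*y + sqrt(3)*y + y*log(16)


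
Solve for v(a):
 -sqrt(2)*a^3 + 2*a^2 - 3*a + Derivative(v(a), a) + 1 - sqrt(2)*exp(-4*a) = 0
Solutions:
 v(a) = C1 + sqrt(2)*a^4/4 - 2*a^3/3 + 3*a^2/2 - a - sqrt(2)*exp(-4*a)/4


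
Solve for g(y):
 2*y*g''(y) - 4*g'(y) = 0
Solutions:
 g(y) = C1 + C2*y^3


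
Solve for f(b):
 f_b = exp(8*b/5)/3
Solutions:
 f(b) = C1 + 5*exp(8*b/5)/24


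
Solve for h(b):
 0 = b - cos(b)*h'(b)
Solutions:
 h(b) = C1 + Integral(b/cos(b), b)


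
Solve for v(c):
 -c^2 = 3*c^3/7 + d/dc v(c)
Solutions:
 v(c) = C1 - 3*c^4/28 - c^3/3


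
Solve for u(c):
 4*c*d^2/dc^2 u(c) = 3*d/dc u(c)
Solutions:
 u(c) = C1 + C2*c^(7/4)


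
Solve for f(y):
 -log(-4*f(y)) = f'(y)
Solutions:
 Integral(1/(log(-_y) + 2*log(2)), (_y, f(y))) = C1 - y


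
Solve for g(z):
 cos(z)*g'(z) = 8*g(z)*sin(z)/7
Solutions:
 g(z) = C1/cos(z)^(8/7)


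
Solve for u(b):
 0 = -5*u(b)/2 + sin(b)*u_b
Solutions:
 u(b) = C1*(cos(b) - 1)^(5/4)/(cos(b) + 1)^(5/4)


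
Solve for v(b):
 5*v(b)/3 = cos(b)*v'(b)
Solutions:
 v(b) = C1*(sin(b) + 1)^(5/6)/(sin(b) - 1)^(5/6)


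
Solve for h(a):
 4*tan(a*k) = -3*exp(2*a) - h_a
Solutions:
 h(a) = C1 - 4*Piecewise((-log(cos(a*k))/k, Ne(k, 0)), (0, True)) - 3*exp(2*a)/2


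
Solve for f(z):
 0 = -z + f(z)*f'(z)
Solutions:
 f(z) = -sqrt(C1 + z^2)
 f(z) = sqrt(C1 + z^2)


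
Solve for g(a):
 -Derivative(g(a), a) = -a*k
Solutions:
 g(a) = C1 + a^2*k/2


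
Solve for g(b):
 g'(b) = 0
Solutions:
 g(b) = C1


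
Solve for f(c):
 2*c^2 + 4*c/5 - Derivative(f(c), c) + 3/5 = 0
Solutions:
 f(c) = C1 + 2*c^3/3 + 2*c^2/5 + 3*c/5


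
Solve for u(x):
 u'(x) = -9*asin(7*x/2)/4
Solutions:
 u(x) = C1 - 9*x*asin(7*x/2)/4 - 9*sqrt(4 - 49*x^2)/28


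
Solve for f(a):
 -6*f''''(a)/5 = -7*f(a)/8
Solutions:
 f(a) = C1*exp(-3^(3/4)*35^(1/4)*a/6) + C2*exp(3^(3/4)*35^(1/4)*a/6) + C3*sin(3^(3/4)*35^(1/4)*a/6) + C4*cos(3^(3/4)*35^(1/4)*a/6)


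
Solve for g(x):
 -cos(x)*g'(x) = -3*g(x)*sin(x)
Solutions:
 g(x) = C1/cos(x)^3


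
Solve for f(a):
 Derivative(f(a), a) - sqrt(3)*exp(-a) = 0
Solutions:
 f(a) = C1 - sqrt(3)*exp(-a)


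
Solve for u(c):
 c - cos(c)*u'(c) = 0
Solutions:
 u(c) = C1 + Integral(c/cos(c), c)


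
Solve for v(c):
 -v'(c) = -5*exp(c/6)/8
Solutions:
 v(c) = C1 + 15*exp(c/6)/4


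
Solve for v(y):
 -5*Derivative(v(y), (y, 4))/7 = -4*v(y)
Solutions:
 v(y) = C1*exp(-sqrt(2)*5^(3/4)*7^(1/4)*y/5) + C2*exp(sqrt(2)*5^(3/4)*7^(1/4)*y/5) + C3*sin(sqrt(2)*5^(3/4)*7^(1/4)*y/5) + C4*cos(sqrt(2)*5^(3/4)*7^(1/4)*y/5)


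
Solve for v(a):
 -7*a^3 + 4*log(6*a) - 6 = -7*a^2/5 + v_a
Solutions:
 v(a) = C1 - 7*a^4/4 + 7*a^3/15 + 4*a*log(a) - 10*a + 4*a*log(6)


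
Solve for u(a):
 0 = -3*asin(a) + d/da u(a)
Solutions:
 u(a) = C1 + 3*a*asin(a) + 3*sqrt(1 - a^2)


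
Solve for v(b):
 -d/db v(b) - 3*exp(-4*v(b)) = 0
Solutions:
 v(b) = log(-I*(C1 - 12*b)^(1/4))
 v(b) = log(I*(C1 - 12*b)^(1/4))
 v(b) = log(-(C1 - 12*b)^(1/4))
 v(b) = log(C1 - 12*b)/4


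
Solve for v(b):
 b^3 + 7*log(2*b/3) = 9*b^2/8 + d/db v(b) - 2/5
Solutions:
 v(b) = C1 + b^4/4 - 3*b^3/8 + 7*b*log(b) - 7*b*log(3) - 33*b/5 + 7*b*log(2)


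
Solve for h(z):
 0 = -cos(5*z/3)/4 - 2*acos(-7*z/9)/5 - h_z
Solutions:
 h(z) = C1 - 2*z*acos(-7*z/9)/5 - 2*sqrt(81 - 49*z^2)/35 - 3*sin(5*z/3)/20


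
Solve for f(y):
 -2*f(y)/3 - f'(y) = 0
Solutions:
 f(y) = C1*exp(-2*y/3)


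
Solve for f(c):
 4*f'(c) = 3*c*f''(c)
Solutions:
 f(c) = C1 + C2*c^(7/3)


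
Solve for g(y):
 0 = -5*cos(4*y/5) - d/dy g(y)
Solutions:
 g(y) = C1 - 25*sin(4*y/5)/4


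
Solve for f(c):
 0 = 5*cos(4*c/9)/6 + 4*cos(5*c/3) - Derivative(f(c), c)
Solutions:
 f(c) = C1 + 15*sin(4*c/9)/8 + 12*sin(5*c/3)/5


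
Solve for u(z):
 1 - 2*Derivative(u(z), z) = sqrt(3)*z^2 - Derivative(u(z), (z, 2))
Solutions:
 u(z) = C1 + C2*exp(2*z) - sqrt(3)*z^3/6 - sqrt(3)*z^2/4 - sqrt(3)*z/4 + z/2


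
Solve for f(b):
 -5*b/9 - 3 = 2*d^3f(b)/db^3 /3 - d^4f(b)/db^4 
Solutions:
 f(b) = C1 + C2*b + C3*b^2 + C4*exp(2*b/3) - 5*b^4/144 - 23*b^3/24


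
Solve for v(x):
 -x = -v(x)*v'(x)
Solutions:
 v(x) = -sqrt(C1 + x^2)
 v(x) = sqrt(C1 + x^2)


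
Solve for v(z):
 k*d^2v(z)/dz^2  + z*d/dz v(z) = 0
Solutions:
 v(z) = C1 + C2*sqrt(k)*erf(sqrt(2)*z*sqrt(1/k)/2)


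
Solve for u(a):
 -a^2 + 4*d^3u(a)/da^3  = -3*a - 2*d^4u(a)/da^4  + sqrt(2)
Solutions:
 u(a) = C1 + C2*a + C3*a^2 + C4*exp(-2*a) + a^5/240 - a^4/24 + a^3*(sqrt(2) + 2)/24


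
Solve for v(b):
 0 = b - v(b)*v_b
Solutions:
 v(b) = -sqrt(C1 + b^2)
 v(b) = sqrt(C1 + b^2)


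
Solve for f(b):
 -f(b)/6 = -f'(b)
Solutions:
 f(b) = C1*exp(b/6)


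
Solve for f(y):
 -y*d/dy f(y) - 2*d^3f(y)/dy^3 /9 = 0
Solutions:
 f(y) = C1 + Integral(C2*airyai(-6^(2/3)*y/2) + C3*airybi(-6^(2/3)*y/2), y)


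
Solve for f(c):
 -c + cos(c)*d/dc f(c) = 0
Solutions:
 f(c) = C1 + Integral(c/cos(c), c)


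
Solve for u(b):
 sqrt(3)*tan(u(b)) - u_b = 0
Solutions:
 u(b) = pi - asin(C1*exp(sqrt(3)*b))
 u(b) = asin(C1*exp(sqrt(3)*b))


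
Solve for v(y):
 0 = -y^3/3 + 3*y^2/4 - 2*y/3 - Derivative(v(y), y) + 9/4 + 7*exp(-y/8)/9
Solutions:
 v(y) = C1 - y^4/12 + y^3/4 - y^2/3 + 9*y/4 - 56*exp(-y/8)/9


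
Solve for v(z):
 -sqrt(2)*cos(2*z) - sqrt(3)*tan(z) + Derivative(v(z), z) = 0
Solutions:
 v(z) = C1 - sqrt(3)*log(cos(z)) + sqrt(2)*sin(2*z)/2


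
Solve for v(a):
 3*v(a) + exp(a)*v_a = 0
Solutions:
 v(a) = C1*exp(3*exp(-a))


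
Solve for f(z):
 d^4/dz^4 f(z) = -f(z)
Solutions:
 f(z) = (C1*sin(sqrt(2)*z/2) + C2*cos(sqrt(2)*z/2))*exp(-sqrt(2)*z/2) + (C3*sin(sqrt(2)*z/2) + C4*cos(sqrt(2)*z/2))*exp(sqrt(2)*z/2)


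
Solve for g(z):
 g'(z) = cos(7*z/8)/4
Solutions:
 g(z) = C1 + 2*sin(7*z/8)/7


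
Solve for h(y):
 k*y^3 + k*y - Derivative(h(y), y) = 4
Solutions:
 h(y) = C1 + k*y^4/4 + k*y^2/2 - 4*y


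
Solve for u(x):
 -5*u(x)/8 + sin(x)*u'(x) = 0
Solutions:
 u(x) = C1*(cos(x) - 1)^(5/16)/(cos(x) + 1)^(5/16)


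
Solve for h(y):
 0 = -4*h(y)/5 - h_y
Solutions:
 h(y) = C1*exp(-4*y/5)


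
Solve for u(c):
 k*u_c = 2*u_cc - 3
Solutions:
 u(c) = C1 + C2*exp(c*k/2) - 3*c/k


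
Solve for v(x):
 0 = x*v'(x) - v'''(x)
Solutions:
 v(x) = C1 + Integral(C2*airyai(x) + C3*airybi(x), x)


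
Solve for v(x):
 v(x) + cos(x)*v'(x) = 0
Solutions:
 v(x) = C1*sqrt(sin(x) - 1)/sqrt(sin(x) + 1)


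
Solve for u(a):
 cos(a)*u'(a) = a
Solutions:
 u(a) = C1 + Integral(a/cos(a), a)


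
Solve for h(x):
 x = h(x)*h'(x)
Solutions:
 h(x) = -sqrt(C1 + x^2)
 h(x) = sqrt(C1 + x^2)


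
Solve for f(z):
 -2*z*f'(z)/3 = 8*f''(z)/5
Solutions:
 f(z) = C1 + C2*erf(sqrt(30)*z/12)


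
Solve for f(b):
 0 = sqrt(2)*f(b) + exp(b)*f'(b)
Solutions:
 f(b) = C1*exp(sqrt(2)*exp(-b))


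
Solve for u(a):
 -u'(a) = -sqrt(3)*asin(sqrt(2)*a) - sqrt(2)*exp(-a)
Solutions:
 u(a) = C1 + sqrt(3)*a*asin(sqrt(2)*a) + sqrt(6)*sqrt(1 - 2*a^2)/2 - sqrt(2)*exp(-a)


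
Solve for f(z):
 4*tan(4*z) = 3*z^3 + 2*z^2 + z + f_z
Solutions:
 f(z) = C1 - 3*z^4/4 - 2*z^3/3 - z^2/2 - log(cos(4*z))


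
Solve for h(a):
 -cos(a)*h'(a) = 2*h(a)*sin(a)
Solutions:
 h(a) = C1*cos(a)^2


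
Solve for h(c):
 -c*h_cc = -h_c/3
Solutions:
 h(c) = C1 + C2*c^(4/3)


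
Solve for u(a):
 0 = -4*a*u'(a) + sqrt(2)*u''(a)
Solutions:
 u(a) = C1 + C2*erfi(2^(1/4)*a)


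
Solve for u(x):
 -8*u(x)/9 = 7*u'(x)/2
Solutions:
 u(x) = C1*exp(-16*x/63)


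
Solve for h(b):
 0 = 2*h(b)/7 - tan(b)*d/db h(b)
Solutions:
 h(b) = C1*sin(b)^(2/7)


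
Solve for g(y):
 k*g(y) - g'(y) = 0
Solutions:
 g(y) = C1*exp(k*y)


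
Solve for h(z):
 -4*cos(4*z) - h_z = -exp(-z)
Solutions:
 h(z) = C1 - sin(4*z) - exp(-z)


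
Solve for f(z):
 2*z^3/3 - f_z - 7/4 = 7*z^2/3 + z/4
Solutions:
 f(z) = C1 + z^4/6 - 7*z^3/9 - z^2/8 - 7*z/4


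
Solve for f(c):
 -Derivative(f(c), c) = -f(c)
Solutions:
 f(c) = C1*exp(c)


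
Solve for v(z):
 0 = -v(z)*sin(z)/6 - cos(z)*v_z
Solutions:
 v(z) = C1*cos(z)^(1/6)


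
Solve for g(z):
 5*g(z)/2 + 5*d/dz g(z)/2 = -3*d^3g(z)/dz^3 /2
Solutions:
 g(z) = C1*exp(10^(1/3)*z*(-2*5^(1/3)/(9 + sqrt(101))^(1/3) + 2^(1/3)*(9 + sqrt(101))^(1/3))/12)*sin(10^(1/3)*sqrt(3)*z*(2*5^(1/3)/(9 + sqrt(101))^(1/3) + 2^(1/3)*(9 + sqrt(101))^(1/3))/12) + C2*exp(10^(1/3)*z*(-2*5^(1/3)/(9 + sqrt(101))^(1/3) + 2^(1/3)*(9 + sqrt(101))^(1/3))/12)*cos(10^(1/3)*sqrt(3)*z*(2*5^(1/3)/(9 + sqrt(101))^(1/3) + 2^(1/3)*(9 + sqrt(101))^(1/3))/12) + C3*exp(-10^(1/3)*z*(-2*5^(1/3)/(9 + sqrt(101))^(1/3) + 2^(1/3)*(9 + sqrt(101))^(1/3))/6)


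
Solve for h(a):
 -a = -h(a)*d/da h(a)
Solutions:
 h(a) = -sqrt(C1 + a^2)
 h(a) = sqrt(C1 + a^2)


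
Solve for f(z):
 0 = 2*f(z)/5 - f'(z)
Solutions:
 f(z) = C1*exp(2*z/5)


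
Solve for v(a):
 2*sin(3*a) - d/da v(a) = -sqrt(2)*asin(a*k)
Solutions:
 v(a) = C1 + sqrt(2)*Piecewise((a*asin(a*k) + sqrt(-a^2*k^2 + 1)/k, Ne(k, 0)), (0, True)) - 2*cos(3*a)/3


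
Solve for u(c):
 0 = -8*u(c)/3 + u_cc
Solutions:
 u(c) = C1*exp(-2*sqrt(6)*c/3) + C2*exp(2*sqrt(6)*c/3)


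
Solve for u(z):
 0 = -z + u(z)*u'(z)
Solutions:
 u(z) = -sqrt(C1 + z^2)
 u(z) = sqrt(C1 + z^2)


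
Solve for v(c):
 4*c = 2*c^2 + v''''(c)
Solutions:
 v(c) = C1 + C2*c + C3*c^2 + C4*c^3 - c^6/180 + c^5/30


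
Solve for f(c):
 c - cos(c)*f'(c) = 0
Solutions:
 f(c) = C1 + Integral(c/cos(c), c)


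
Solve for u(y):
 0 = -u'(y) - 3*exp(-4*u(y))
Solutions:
 u(y) = log(-I*(C1 - 12*y)^(1/4))
 u(y) = log(I*(C1 - 12*y)^(1/4))
 u(y) = log(-(C1 - 12*y)^(1/4))
 u(y) = log(C1 - 12*y)/4


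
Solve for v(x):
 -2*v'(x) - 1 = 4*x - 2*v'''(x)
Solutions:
 v(x) = C1 + C2*exp(-x) + C3*exp(x) - x^2 - x/2


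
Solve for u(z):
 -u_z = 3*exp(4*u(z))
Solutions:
 u(z) = log(-I*(1/(C1 + 12*z))^(1/4))
 u(z) = log(I*(1/(C1 + 12*z))^(1/4))
 u(z) = log(-(1/(C1 + 12*z))^(1/4))
 u(z) = log(1/(C1 + 12*z))/4


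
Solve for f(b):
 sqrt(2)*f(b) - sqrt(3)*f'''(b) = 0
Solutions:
 f(b) = C3*exp(2^(1/6)*3^(5/6)*b/3) + (C1*sin(2^(1/6)*3^(1/3)*b/2) + C2*cos(2^(1/6)*3^(1/3)*b/2))*exp(-2^(1/6)*3^(5/6)*b/6)


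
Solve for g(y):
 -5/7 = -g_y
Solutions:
 g(y) = C1 + 5*y/7


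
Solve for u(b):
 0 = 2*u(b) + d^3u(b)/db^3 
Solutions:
 u(b) = C3*exp(-2^(1/3)*b) + (C1*sin(2^(1/3)*sqrt(3)*b/2) + C2*cos(2^(1/3)*sqrt(3)*b/2))*exp(2^(1/3)*b/2)


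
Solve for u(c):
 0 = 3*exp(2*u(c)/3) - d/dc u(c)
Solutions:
 u(c) = 3*log(-sqrt(-1/(C1 + 3*c))) - 3*log(2) + 3*log(6)/2
 u(c) = 3*log(-1/(C1 + 3*c))/2 - 3*log(2) + 3*log(6)/2


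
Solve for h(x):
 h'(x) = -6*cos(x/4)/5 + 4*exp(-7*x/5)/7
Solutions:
 h(x) = C1 - 24*sin(x/4)/5 - 20*exp(-7*x/5)/49


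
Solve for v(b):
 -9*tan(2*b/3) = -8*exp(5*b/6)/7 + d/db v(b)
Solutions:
 v(b) = C1 + 48*exp(5*b/6)/35 + 27*log(cos(2*b/3))/2


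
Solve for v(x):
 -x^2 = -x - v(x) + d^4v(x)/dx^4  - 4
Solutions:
 v(x) = C1*exp(-x) + C2*exp(x) + C3*sin(x) + C4*cos(x) + x^2 - x - 4


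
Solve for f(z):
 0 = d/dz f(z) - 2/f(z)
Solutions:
 f(z) = -sqrt(C1 + 4*z)
 f(z) = sqrt(C1 + 4*z)


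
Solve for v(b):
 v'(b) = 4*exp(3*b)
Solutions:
 v(b) = C1 + 4*exp(3*b)/3


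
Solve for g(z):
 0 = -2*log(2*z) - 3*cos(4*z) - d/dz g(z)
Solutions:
 g(z) = C1 - 2*z*log(z) - 2*z*log(2) + 2*z - 3*sin(4*z)/4


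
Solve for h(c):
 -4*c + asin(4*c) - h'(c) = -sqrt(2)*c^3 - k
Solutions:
 h(c) = C1 + sqrt(2)*c^4/4 - 2*c^2 + c*k + c*asin(4*c) + sqrt(1 - 16*c^2)/4


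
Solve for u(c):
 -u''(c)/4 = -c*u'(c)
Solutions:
 u(c) = C1 + C2*erfi(sqrt(2)*c)


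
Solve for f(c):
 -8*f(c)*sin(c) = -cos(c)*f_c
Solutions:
 f(c) = C1/cos(c)^8


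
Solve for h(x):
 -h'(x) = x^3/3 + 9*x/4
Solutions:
 h(x) = C1 - x^4/12 - 9*x^2/8


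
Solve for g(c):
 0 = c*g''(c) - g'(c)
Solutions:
 g(c) = C1 + C2*c^2


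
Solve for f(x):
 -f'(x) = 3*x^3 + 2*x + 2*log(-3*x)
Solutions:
 f(x) = C1 - 3*x^4/4 - x^2 - 2*x*log(-x) + 2*x*(1 - log(3))


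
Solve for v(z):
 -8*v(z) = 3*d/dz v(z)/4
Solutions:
 v(z) = C1*exp(-32*z/3)


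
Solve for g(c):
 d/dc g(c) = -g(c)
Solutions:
 g(c) = C1*exp(-c)


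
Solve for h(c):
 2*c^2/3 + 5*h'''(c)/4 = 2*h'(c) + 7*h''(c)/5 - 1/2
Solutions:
 h(c) = C1 + C2*exp(2*c*(7 - sqrt(299))/25) + C3*exp(2*c*(7 + sqrt(299))/25) + c^3/9 - 7*c^2/30 + 149*c/150


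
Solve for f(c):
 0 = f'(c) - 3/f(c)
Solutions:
 f(c) = -sqrt(C1 + 6*c)
 f(c) = sqrt(C1 + 6*c)


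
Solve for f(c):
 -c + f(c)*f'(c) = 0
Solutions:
 f(c) = -sqrt(C1 + c^2)
 f(c) = sqrt(C1 + c^2)


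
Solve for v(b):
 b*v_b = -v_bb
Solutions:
 v(b) = C1 + C2*erf(sqrt(2)*b/2)


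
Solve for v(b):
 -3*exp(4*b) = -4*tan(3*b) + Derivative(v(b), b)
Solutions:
 v(b) = C1 - 3*exp(4*b)/4 - 4*log(cos(3*b))/3


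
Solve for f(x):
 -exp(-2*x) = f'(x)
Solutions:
 f(x) = C1 + exp(-2*x)/2


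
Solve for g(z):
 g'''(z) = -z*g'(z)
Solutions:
 g(z) = C1 + Integral(C2*airyai(-z) + C3*airybi(-z), z)


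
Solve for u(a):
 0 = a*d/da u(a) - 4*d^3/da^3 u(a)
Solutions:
 u(a) = C1 + Integral(C2*airyai(2^(1/3)*a/2) + C3*airybi(2^(1/3)*a/2), a)


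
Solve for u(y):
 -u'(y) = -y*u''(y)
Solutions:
 u(y) = C1 + C2*y^2


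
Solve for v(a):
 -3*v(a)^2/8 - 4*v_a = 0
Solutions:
 v(a) = 32/(C1 + 3*a)


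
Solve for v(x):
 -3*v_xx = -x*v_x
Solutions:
 v(x) = C1 + C2*erfi(sqrt(6)*x/6)


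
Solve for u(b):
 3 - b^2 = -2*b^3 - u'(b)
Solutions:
 u(b) = C1 - b^4/2 + b^3/3 - 3*b


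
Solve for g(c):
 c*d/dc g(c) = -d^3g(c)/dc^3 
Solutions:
 g(c) = C1 + Integral(C2*airyai(-c) + C3*airybi(-c), c)


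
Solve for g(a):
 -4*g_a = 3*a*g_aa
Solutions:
 g(a) = C1 + C2/a^(1/3)


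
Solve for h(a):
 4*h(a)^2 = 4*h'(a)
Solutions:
 h(a) = -1/(C1 + a)


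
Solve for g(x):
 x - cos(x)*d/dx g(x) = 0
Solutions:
 g(x) = C1 + Integral(x/cos(x), x)


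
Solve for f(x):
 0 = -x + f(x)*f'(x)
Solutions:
 f(x) = -sqrt(C1 + x^2)
 f(x) = sqrt(C1 + x^2)


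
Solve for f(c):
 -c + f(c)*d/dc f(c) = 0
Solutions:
 f(c) = -sqrt(C1 + c^2)
 f(c) = sqrt(C1 + c^2)


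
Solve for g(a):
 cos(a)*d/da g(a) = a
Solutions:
 g(a) = C1 + Integral(a/cos(a), a)


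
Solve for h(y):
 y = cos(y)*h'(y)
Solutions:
 h(y) = C1 + Integral(y/cos(y), y)


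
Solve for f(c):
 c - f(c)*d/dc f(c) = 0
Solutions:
 f(c) = -sqrt(C1 + c^2)
 f(c) = sqrt(C1 + c^2)


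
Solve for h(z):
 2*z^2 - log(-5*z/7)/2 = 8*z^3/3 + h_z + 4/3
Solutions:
 h(z) = C1 - 2*z^4/3 + 2*z^3/3 - z*log(-z)/2 + z*(-log(5) - 5/6 + log(35)/2)


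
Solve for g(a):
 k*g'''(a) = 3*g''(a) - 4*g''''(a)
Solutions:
 g(a) = C1 + C2*a + C3*exp(a*(-k + sqrt(k^2 + 48))/8) + C4*exp(-a*(k + sqrt(k^2 + 48))/8)


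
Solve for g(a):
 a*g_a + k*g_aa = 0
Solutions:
 g(a) = C1 + C2*sqrt(k)*erf(sqrt(2)*a*sqrt(1/k)/2)


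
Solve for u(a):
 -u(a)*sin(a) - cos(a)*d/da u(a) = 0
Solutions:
 u(a) = C1*cos(a)


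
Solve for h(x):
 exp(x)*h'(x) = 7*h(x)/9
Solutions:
 h(x) = C1*exp(-7*exp(-x)/9)


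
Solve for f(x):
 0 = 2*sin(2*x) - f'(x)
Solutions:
 f(x) = C1 - cos(2*x)


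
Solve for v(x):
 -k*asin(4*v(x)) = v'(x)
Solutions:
 Integral(1/asin(4*_y), (_y, v(x))) = C1 - k*x


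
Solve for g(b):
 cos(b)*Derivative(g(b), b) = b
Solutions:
 g(b) = C1 + Integral(b/cos(b), b)


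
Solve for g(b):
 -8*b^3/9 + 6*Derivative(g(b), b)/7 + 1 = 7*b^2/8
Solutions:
 g(b) = C1 + 7*b^4/27 + 49*b^3/144 - 7*b/6


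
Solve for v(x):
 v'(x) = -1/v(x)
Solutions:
 v(x) = -sqrt(C1 - 2*x)
 v(x) = sqrt(C1 - 2*x)


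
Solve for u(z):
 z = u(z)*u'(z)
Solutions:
 u(z) = -sqrt(C1 + z^2)
 u(z) = sqrt(C1 + z^2)


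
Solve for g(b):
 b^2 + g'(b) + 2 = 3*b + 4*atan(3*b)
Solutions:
 g(b) = C1 - b^3/3 + 3*b^2/2 + 4*b*atan(3*b) - 2*b - 2*log(9*b^2 + 1)/3


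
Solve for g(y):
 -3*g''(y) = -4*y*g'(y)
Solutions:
 g(y) = C1 + C2*erfi(sqrt(6)*y/3)


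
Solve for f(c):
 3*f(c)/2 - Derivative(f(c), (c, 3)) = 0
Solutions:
 f(c) = C3*exp(2^(2/3)*3^(1/3)*c/2) + (C1*sin(2^(2/3)*3^(5/6)*c/4) + C2*cos(2^(2/3)*3^(5/6)*c/4))*exp(-2^(2/3)*3^(1/3)*c/4)


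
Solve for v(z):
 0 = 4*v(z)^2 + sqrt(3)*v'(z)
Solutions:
 v(z) = 3/(C1 + 4*sqrt(3)*z)


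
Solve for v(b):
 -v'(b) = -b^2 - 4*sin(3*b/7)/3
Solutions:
 v(b) = C1 + b^3/3 - 28*cos(3*b/7)/9


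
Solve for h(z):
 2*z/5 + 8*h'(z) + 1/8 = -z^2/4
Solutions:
 h(z) = C1 - z^3/96 - z^2/40 - z/64


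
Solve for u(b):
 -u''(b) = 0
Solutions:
 u(b) = C1 + C2*b


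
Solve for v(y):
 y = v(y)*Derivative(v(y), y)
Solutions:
 v(y) = -sqrt(C1 + y^2)
 v(y) = sqrt(C1 + y^2)


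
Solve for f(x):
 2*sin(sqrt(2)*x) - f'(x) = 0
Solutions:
 f(x) = C1 - sqrt(2)*cos(sqrt(2)*x)


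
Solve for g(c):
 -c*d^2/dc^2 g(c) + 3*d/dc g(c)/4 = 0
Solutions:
 g(c) = C1 + C2*c^(7/4)


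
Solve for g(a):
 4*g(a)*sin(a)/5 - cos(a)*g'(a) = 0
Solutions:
 g(a) = C1/cos(a)^(4/5)


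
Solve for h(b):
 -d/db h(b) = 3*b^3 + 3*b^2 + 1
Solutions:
 h(b) = C1 - 3*b^4/4 - b^3 - b


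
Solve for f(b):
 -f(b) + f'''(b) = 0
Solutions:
 f(b) = C3*exp(b) + (C1*sin(sqrt(3)*b/2) + C2*cos(sqrt(3)*b/2))*exp(-b/2)


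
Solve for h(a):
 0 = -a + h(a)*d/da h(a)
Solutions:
 h(a) = -sqrt(C1 + a^2)
 h(a) = sqrt(C1 + a^2)


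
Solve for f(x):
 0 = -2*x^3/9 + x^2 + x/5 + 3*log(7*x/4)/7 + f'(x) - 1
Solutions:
 f(x) = C1 + x^4/18 - x^3/3 - x^2/10 - 3*x*log(x)/7 - 3*x*log(7)/7 + 6*x*log(2)/7 + 10*x/7


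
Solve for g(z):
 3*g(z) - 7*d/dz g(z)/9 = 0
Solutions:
 g(z) = C1*exp(27*z/7)


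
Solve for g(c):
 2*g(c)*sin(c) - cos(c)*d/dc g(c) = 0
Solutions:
 g(c) = C1/cos(c)^2


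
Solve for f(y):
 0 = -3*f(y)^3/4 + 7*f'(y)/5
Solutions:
 f(y) = -sqrt(14)*sqrt(-1/(C1 + 15*y))
 f(y) = sqrt(14)*sqrt(-1/(C1 + 15*y))


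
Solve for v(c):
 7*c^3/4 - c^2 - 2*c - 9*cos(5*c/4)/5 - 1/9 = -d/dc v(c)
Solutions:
 v(c) = C1 - 7*c^4/16 + c^3/3 + c^2 + c/9 + 36*sin(5*c/4)/25


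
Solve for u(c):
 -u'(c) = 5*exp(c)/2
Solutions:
 u(c) = C1 - 5*exp(c)/2


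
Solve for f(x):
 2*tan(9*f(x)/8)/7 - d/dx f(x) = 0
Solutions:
 f(x) = -8*asin(C1*exp(9*x/28))/9 + 8*pi/9
 f(x) = 8*asin(C1*exp(9*x/28))/9


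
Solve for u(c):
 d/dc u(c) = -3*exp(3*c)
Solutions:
 u(c) = C1 - exp(3*c)


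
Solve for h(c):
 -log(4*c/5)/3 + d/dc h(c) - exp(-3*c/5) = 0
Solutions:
 h(c) = C1 + c*log(c)/3 + c*(-log(5) - 1 + 2*log(2))/3 - 5*exp(-3*c/5)/3


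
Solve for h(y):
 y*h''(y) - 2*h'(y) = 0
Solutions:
 h(y) = C1 + C2*y^3


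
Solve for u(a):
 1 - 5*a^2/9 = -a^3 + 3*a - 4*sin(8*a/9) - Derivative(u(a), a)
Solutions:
 u(a) = C1 - a^4/4 + 5*a^3/27 + 3*a^2/2 - a + 9*cos(8*a/9)/2


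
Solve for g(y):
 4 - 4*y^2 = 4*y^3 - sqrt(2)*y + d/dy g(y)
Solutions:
 g(y) = C1 - y^4 - 4*y^3/3 + sqrt(2)*y^2/2 + 4*y


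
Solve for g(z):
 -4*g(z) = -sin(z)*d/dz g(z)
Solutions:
 g(z) = C1*(cos(z)^2 - 2*cos(z) + 1)/(cos(z)^2 + 2*cos(z) + 1)


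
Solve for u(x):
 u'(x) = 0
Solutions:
 u(x) = C1


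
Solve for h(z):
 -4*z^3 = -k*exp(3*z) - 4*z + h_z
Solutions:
 h(z) = C1 + k*exp(3*z)/3 - z^4 + 2*z^2


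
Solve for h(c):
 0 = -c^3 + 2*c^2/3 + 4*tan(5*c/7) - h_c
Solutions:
 h(c) = C1 - c^4/4 + 2*c^3/9 - 28*log(cos(5*c/7))/5


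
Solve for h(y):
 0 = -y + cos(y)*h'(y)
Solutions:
 h(y) = C1 + Integral(y/cos(y), y)


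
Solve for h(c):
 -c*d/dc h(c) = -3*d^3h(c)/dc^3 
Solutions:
 h(c) = C1 + Integral(C2*airyai(3^(2/3)*c/3) + C3*airybi(3^(2/3)*c/3), c)


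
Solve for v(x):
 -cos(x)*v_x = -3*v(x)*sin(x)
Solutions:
 v(x) = C1/cos(x)^3


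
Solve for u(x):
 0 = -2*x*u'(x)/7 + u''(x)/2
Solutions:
 u(x) = C1 + C2*erfi(sqrt(14)*x/7)


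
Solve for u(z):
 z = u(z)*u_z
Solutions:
 u(z) = -sqrt(C1 + z^2)
 u(z) = sqrt(C1 + z^2)


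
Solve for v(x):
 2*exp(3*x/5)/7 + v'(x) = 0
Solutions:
 v(x) = C1 - 10*exp(3*x/5)/21


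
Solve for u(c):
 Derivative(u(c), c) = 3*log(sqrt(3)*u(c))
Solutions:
 -2*Integral(1/(2*log(_y) + log(3)), (_y, u(c)))/3 = C1 - c


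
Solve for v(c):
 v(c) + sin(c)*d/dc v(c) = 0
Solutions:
 v(c) = C1*sqrt(cos(c) + 1)/sqrt(cos(c) - 1)


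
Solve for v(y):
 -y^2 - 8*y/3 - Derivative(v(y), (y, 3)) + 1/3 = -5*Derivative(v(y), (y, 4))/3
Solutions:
 v(y) = C1 + C2*y + C3*y^2 + C4*exp(3*y/5) - y^5/60 - y^4/4 - 29*y^3/18


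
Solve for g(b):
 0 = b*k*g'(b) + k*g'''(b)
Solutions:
 g(b) = C1 + Integral(C2*airyai(-b) + C3*airybi(-b), b)


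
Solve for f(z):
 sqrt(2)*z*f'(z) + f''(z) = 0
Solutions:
 f(z) = C1 + C2*erf(2^(3/4)*z/2)


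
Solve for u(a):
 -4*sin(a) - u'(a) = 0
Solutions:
 u(a) = C1 + 4*cos(a)


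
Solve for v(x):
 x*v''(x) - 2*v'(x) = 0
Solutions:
 v(x) = C1 + C2*x^3


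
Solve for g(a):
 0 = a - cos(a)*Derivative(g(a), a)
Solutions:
 g(a) = C1 + Integral(a/cos(a), a)


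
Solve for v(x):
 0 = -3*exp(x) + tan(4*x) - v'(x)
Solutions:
 v(x) = C1 - 3*exp(x) - log(cos(4*x))/4


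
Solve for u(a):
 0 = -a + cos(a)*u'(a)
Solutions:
 u(a) = C1 + Integral(a/cos(a), a)


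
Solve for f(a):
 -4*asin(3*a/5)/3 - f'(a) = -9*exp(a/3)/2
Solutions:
 f(a) = C1 - 4*a*asin(3*a/5)/3 - 4*sqrt(25 - 9*a^2)/9 + 27*exp(a/3)/2


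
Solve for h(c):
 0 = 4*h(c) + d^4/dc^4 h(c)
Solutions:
 h(c) = (C1*sin(c) + C2*cos(c))*exp(-c) + (C3*sin(c) + C4*cos(c))*exp(c)


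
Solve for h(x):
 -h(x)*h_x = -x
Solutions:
 h(x) = -sqrt(C1 + x^2)
 h(x) = sqrt(C1 + x^2)


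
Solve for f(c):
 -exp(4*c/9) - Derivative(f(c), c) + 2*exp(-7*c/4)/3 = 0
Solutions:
 f(c) = C1 - 9*exp(4*c/9)/4 - 8*exp(-7*c/4)/21


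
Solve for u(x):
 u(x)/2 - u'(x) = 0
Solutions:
 u(x) = C1*exp(x/2)


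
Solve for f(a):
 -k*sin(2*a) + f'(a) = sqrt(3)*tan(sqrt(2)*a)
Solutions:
 f(a) = C1 - k*cos(2*a)/2 - sqrt(6)*log(cos(sqrt(2)*a))/2


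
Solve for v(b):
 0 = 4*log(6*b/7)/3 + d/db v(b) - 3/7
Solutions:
 v(b) = C1 - 4*b*log(b)/3 - 4*b*log(6)/3 + 37*b/21 + 4*b*log(7)/3


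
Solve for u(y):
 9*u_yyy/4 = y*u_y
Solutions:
 u(y) = C1 + Integral(C2*airyai(2^(2/3)*3^(1/3)*y/3) + C3*airybi(2^(2/3)*3^(1/3)*y/3), y)


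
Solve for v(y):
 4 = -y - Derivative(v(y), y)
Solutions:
 v(y) = C1 - y^2/2 - 4*y


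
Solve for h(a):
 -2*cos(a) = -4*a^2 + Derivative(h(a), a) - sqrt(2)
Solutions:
 h(a) = C1 + 4*a^3/3 + sqrt(2)*a - 2*sin(a)


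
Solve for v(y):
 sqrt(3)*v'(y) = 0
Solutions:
 v(y) = C1


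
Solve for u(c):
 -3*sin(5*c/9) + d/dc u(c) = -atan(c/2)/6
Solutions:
 u(c) = C1 - c*atan(c/2)/6 + log(c^2 + 4)/6 - 27*cos(5*c/9)/5


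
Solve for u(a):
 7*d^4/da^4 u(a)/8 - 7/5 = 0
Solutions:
 u(a) = C1 + C2*a + C3*a^2 + C4*a^3 + a^4/15


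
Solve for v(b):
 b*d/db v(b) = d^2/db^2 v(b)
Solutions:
 v(b) = C1 + C2*erfi(sqrt(2)*b/2)


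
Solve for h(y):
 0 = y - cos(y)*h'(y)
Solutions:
 h(y) = C1 + Integral(y/cos(y), y)


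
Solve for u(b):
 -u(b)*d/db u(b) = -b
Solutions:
 u(b) = -sqrt(C1 + b^2)
 u(b) = sqrt(C1 + b^2)


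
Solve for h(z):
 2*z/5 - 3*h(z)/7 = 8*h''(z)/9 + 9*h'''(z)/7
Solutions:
 h(z) = C1*exp(z*(-224 + 6272*2^(1/3)/(2187*sqrt(5485433) + 5134201)^(1/3) + 2^(2/3)*(2187*sqrt(5485433) + 5134201)^(1/3))/972)*sin(2^(1/3)*sqrt(3)*z*(-2^(1/3)*(2187*sqrt(5485433) + 5134201)^(1/3) + 6272/(2187*sqrt(5485433) + 5134201)^(1/3))/972) + C2*exp(z*(-224 + 6272*2^(1/3)/(2187*sqrt(5485433) + 5134201)^(1/3) + 2^(2/3)*(2187*sqrt(5485433) + 5134201)^(1/3))/972)*cos(2^(1/3)*sqrt(3)*z*(-2^(1/3)*(2187*sqrt(5485433) + 5134201)^(1/3) + 6272/(2187*sqrt(5485433) + 5134201)^(1/3))/972) + C3*exp(-z*(6272*2^(1/3)/(2187*sqrt(5485433) + 5134201)^(1/3) + 112 + 2^(2/3)*(2187*sqrt(5485433) + 5134201)^(1/3))/486) + 14*z/15


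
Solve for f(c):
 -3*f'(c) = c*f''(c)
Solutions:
 f(c) = C1 + C2/c^2


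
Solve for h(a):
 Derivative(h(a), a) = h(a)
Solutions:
 h(a) = C1*exp(a)


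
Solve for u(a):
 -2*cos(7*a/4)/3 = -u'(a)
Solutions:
 u(a) = C1 + 8*sin(7*a/4)/21


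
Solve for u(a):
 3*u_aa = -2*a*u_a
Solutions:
 u(a) = C1 + C2*erf(sqrt(3)*a/3)


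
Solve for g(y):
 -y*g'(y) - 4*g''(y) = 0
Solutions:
 g(y) = C1 + C2*erf(sqrt(2)*y/4)


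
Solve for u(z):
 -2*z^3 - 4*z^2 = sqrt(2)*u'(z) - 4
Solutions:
 u(z) = C1 - sqrt(2)*z^4/4 - 2*sqrt(2)*z^3/3 + 2*sqrt(2)*z


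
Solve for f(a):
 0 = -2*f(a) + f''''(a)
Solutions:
 f(a) = C1*exp(-2^(1/4)*a) + C2*exp(2^(1/4)*a) + C3*sin(2^(1/4)*a) + C4*cos(2^(1/4)*a)


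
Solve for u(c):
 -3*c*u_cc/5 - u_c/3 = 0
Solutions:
 u(c) = C1 + C2*c^(4/9)


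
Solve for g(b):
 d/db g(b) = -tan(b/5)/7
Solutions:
 g(b) = C1 + 5*log(cos(b/5))/7


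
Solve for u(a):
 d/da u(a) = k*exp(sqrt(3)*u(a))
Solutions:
 u(a) = sqrt(3)*(2*log(-1/(C1 + a*k)) - log(3))/6


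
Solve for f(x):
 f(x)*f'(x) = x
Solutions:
 f(x) = -sqrt(C1 + x^2)
 f(x) = sqrt(C1 + x^2)


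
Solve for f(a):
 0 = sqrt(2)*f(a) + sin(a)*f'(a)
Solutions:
 f(a) = C1*(cos(a) + 1)^(sqrt(2)/2)/(cos(a) - 1)^(sqrt(2)/2)


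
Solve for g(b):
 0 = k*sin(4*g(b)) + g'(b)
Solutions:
 g(b) = -acos((-C1 - exp(8*b*k))/(C1 - exp(8*b*k)))/4 + pi/2
 g(b) = acos((-C1 - exp(8*b*k))/(C1 - exp(8*b*k)))/4


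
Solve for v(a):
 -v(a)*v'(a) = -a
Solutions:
 v(a) = -sqrt(C1 + a^2)
 v(a) = sqrt(C1 + a^2)


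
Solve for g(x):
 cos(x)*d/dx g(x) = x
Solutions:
 g(x) = C1 + Integral(x/cos(x), x)


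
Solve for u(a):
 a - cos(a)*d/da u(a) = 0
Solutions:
 u(a) = C1 + Integral(a/cos(a), a)


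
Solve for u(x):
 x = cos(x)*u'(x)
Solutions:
 u(x) = C1 + Integral(x/cos(x), x)


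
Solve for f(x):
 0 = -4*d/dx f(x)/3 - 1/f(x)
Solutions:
 f(x) = -sqrt(C1 - 6*x)/2
 f(x) = sqrt(C1 - 6*x)/2


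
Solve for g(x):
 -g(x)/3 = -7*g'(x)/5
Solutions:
 g(x) = C1*exp(5*x/21)


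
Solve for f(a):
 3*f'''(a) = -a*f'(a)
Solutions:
 f(a) = C1 + Integral(C2*airyai(-3^(2/3)*a/3) + C3*airybi(-3^(2/3)*a/3), a)


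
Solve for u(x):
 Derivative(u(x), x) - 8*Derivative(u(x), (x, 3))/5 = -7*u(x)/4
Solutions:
 u(x) = C1*exp(-15^(1/3)*x*(2*15^(1/3)/(sqrt(3849) + 63)^(1/3) + (sqrt(3849) + 63)^(1/3))/24)*sin(3^(1/6)*5^(1/3)*x*(-3^(2/3)*(sqrt(3849) + 63)^(1/3) + 6*5^(1/3)/(sqrt(3849) + 63)^(1/3))/24) + C2*exp(-15^(1/3)*x*(2*15^(1/3)/(sqrt(3849) + 63)^(1/3) + (sqrt(3849) + 63)^(1/3))/24)*cos(3^(1/6)*5^(1/3)*x*(-3^(2/3)*(sqrt(3849) + 63)^(1/3) + 6*5^(1/3)/(sqrt(3849) + 63)^(1/3))/24) + C3*exp(15^(1/3)*x*(2*15^(1/3)/(sqrt(3849) + 63)^(1/3) + (sqrt(3849) + 63)^(1/3))/12)
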